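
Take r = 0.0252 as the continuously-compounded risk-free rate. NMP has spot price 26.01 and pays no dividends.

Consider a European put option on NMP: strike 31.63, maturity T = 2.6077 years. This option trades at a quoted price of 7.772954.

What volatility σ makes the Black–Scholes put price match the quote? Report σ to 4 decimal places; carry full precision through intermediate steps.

sigma = 0.3274

At σ = 0.3274 the Black–Scholes value reproduces the quote:
σ√T = 0.3274·√2.6077 = 0.528698
d₁ = (ln(S/K) + (r+σ²/2)T) / (σ√T) = (ln(26.01/31.63) + (0.0252+0.3274²/2)·2.6077) / 0.528698 = (-0.195625 + 0.205475) / 0.528698 = 0.018630
d₂ = d₁ − σ√T = 0.018630 − 0.528698 = -0.510068
e^{−rT} = 0.936399
N(−d₁) = 0.492568,  N(−d₂) = 0.694998
V = K·e^{−rT}·N(−d₂) − S·N(−d₁) = 20.584649 − 12.811695 = 7.772954 (matching the quote); vega is positive throughout, so no other σ reproduces this price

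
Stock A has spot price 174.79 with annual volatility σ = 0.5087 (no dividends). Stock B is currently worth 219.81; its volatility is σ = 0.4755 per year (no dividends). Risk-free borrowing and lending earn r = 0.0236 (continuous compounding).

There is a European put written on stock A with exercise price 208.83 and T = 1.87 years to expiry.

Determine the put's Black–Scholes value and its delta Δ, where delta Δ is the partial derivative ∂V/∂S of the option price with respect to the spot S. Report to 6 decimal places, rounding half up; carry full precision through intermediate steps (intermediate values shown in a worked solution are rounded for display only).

price = 64.363389
Δ = -0.438225

σ√T = 0.5087·√1.87 = 0.695637
d₁ = (ln(S/K) + (r+σ²/2)T) / (σ√T) = (ln(174.79/208.83) + (0.0236+0.5087²/2)·1.87) / 0.695637 = (-0.177935 + 0.286087) / 0.695637 = 0.155472
d₂ = d₁ − σ√T = 0.155472 − 0.695637 = -0.540165
e^{−rT} = 0.956828
N(−d₁) = 0.438225,  N(−d₂) = 0.705458
Put price V = K·e^{−rT}·N(−d₂) − S·N(−d₁) = 140.960674 − 76.597284 = 64.363389
Δ = −N(−d₁) = -0.438225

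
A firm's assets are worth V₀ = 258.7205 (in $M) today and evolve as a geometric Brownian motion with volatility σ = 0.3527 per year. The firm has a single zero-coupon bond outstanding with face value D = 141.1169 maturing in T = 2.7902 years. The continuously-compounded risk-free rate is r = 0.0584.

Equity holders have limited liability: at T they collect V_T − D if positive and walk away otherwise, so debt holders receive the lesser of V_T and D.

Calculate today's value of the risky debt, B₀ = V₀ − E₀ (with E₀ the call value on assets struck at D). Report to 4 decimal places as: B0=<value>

Apply the equity-as-call identities (strike 141.1169, horizon 2.7902 years):
d₁ = [ln(V₀/D) + (r + σ²/2)T] / (σ√T)
   = [ln(258.7205/141.1169) + (0.0584 + 0.5·0.3527²)·2.7902] / (0.3527·√2.7902)
   = [0.606160 + 0.336494] / 0.589146 = 1.600034
d₂ = d₁ − σ√T = 1.600034 − 0.589146 = 1.010888
N(d₁) = 0.945204,  N(d₂) = 0.843965,  e^(−rT) = 0.849636
E₀ = V₀·N(d₁) − D·e^(−rT)·N(d₂)
   = 258.7205·0.945204 − 141.1169·0.849636·0.843965 = 143.354114
B₀ = V₀ − E₀ = 258.7205 − 143.354114 = 115.366386

B0=115.3664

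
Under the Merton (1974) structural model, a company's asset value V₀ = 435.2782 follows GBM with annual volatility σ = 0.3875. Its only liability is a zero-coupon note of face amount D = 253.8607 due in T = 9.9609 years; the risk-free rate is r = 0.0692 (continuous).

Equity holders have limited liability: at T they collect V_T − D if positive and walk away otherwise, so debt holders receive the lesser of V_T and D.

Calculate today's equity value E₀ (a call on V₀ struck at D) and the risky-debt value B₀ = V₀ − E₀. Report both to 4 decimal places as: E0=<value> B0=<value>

Equity is a call on the firm's assets struck at D = 253.8607:
d₁ = [ln(V₀/D) + (r + σ²/2)T] / (σ√T)
   = [ln(435.2782/253.8607) + (0.0692 + 0.5·0.3875²)·9.9609] / (0.3875·√9.9609)
   = [0.539200 + 1.437140] / 1.222985 = 1.615997
d₂ = d₁ − σ√T = 1.615997 − 1.222985 = 0.393013
N(d₁) = 0.946953,  N(d₂) = 0.652845,  e^(−rT) = 0.501930
E₀ = V₀·N(d₁) − D·e^(−rT)·N(d₂)
   = 435.2782·0.946953 − 253.8607·0.501930·0.652845 = 329.002076
B₀ = V₀ − E₀ = 435.2782 − 329.002076 = 106.276124

E0=329.0021 B0=106.2761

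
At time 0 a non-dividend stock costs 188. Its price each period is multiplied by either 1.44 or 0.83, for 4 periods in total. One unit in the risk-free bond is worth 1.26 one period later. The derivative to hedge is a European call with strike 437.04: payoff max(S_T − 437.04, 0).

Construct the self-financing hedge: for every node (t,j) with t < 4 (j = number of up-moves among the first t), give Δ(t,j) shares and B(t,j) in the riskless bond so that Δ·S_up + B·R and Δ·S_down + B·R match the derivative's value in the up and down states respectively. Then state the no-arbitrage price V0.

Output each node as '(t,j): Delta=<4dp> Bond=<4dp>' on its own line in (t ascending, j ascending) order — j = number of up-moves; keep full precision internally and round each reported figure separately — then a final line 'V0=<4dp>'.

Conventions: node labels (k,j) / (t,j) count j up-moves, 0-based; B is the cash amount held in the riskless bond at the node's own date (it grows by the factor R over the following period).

Since d<R<u, set p* = (R−d)/(u−d) = 0.7049; price each node as the discounted p*-expectation of its children.
Expiry values: V(4,0)=0.0000, V(4,1)=0.0000, V(4,2)=0.0000, V(4,3)=28.8929, V(4,4)=371.3256
Node (3,0) S=107.4960: V=(p*·0.0000+(1−p*)·0.0000)/1.26=0.0000; Δ=(0.0000−0.0000)/(154.7942−89.2216)=0.0000; B=V−Δ·S=0.0000
Node (3,1) S=186.4990: V=(p*·0.0000+(1−p*)·0.0000)/1.26=0.0000; Δ=(0.0000−0.0000)/(268.5586−154.7942)=0.0000; B=V−Δ·S=0.0000
Node (3,2) S=323.5645: V=(p*·28.8929+(1−p*)·0.0000)/1.26=16.1644; Δ=(28.8929−0.0000)/(465.9329−268.5586)=0.1464; B=V−Δ·S=-31.2011
Node (3,3) S=561.3650: V=(p*·371.3256+(1−p*)·28.8929)/1.26=214.5078; Δ=(371.3256−28.8929)/(808.3656−465.9329)=1.0000; B=V−Δ·S=-346.8571
Node (2,0) S=129.5132: V=(p*·0.0000+(1−p*)·0.0000)/1.26=0.0000; Δ=(0.0000−0.0000)/(186.4990−107.4960)=0.0000; B=V−Δ·S=0.0000
Node (2,1) S=224.6976: V=(p*·16.1644+(1−p*)·0.0000)/1.26=9.0433; Δ=(16.1644−0.0000)/(323.5645−186.4990)=0.1179; B=V−Δ·S=-17.4557
Node (2,2) S=389.8368: V=(p*·214.5078+(1−p*)·16.1644)/1.26=123.7939; Δ=(214.5078−16.1644)/(561.3650−323.5645)=0.8341; B=V−Δ·S=-201.3593
Node (1,0) S=156.0400: V=(p*·9.0433+(1−p*)·0.0000)/1.26=5.0594; Δ=(9.0433−0.0000)/(224.6976−129.5132)=0.0950; B=V−Δ·S=-9.7658
Node (1,1) S=270.7200: V=(p*·123.7939+(1−p*)·9.0433)/1.26=71.3754; Δ=(123.7939−9.0433)/(389.8368−224.6976)=0.6949; B=V−Δ·S=-116.7402
Node (0,0) S=188.0000: V=(p*·71.3754+(1−p*)·5.0594)/1.26=41.1165; Δ=(71.3754−5.0594)/(270.7200−156.0400)=0.5783; B=V−Δ·S=-67.5984
Check: Δ(0,0)·S0 + B(0,0) = 41.1165 = V0.

(0,0): Delta=0.5783 Bond=-67.5984
(1,0): Delta=0.0950 Bond=-9.7658
(1,1): Delta=0.6949 Bond=-116.7402
(2,0): Delta=0.0000 Bond=0.0000
(2,1): Delta=0.1179 Bond=-17.4557
(2,2): Delta=0.8341 Bond=-201.3593
(3,0): Delta=0.0000 Bond=0.0000
(3,1): Delta=0.0000 Bond=0.0000
(3,2): Delta=0.1464 Bond=-31.2011
(3,3): Delta=1.0000 Bond=-346.8571
V0=41.1165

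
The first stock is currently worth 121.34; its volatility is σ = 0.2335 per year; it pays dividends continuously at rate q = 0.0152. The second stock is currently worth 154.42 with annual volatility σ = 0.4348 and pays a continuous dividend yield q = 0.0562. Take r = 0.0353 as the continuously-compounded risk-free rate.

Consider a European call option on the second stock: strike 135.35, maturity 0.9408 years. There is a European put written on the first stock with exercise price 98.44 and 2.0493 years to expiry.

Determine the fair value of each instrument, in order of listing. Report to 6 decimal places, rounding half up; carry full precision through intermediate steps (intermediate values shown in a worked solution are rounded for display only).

price(the second stock call K=135.35) = 31.734310
price(the first stock put K=98.44) = 4.522014

[the second stock call K=135.35]
σ√T = 0.4348·√0.9408 = 0.421734
d₁ = (ln(S/K) + (r−q+σ²/2)T) / (σ√T) = (ln(154.42/135.35) + (0.0353−0.0562+0.4348²/2)·0.9408) / 0.421734 = (0.131812 + 0.069267) / 0.421734 = 0.476792
d₂ = d₁ − σ√T = 0.476792 − 0.421734 = 0.055058
e^{−rT} = 0.967335
e^{−qT} = 0.948501
N(d₁) = 0.683245,  N(d₂) = 0.521954
price = S·e^{−qT}·N(d₁) − K·e^{−rT}·N(d₂) = 100.073113 − 68.338803 = 31.734310
[the first stock put K=98.44]
σ√T = 0.2335·√2.0493 = 0.334264
d₁ = (ln(S/K) + (r−q+σ²/2)T) / (σ√T) = (ln(121.34/98.44) + (0.0353−0.0152+0.2335²/2)·2.0493) / 0.334264 = (0.209149 + 0.097057) / 0.334264 = 0.916062
d₂ = d₁ − σ√T = 0.916062 − 0.334264 = 0.581798
e^{−rT} = 0.930214
e^{−qT} = 0.969331
N(−d₁) = 0.179817,  N(−d₂) = 0.280352
price = K·e^{−rT}·N(−d₂) − S·e^{−qT}·N(−d₁) = 25.671872 − 21.149858 = 4.522014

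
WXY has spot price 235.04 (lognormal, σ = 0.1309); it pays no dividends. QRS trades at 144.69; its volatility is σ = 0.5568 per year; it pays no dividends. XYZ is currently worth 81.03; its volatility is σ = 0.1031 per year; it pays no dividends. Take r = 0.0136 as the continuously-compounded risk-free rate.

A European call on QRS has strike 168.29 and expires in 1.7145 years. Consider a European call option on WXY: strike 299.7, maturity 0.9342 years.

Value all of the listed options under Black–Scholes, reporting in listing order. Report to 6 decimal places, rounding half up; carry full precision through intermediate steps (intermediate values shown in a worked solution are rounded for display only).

price(QRS call K=168.29) = 34.758548
price(WXY call K=299.7) = 0.451687

[QRS call K=168.29]
σ√T = 0.5568·√1.7145 = 0.729068
d₁ = (ln(S/K) + (r+σ²/2)T) / (σ√T) = (ln(144.69/168.29) + (0.0136+0.5568²/2)·1.7145) / 0.729068 = (-0.151095 + 0.289087) / 0.729068 = 0.189272
d₂ = d₁ − σ√T = 0.189272 − 0.729068 = -0.539796
e^{−rT} = 0.976953
N(d₁) = 0.575060,  N(d₂) = 0.294669
price = S·N(d₁) − K·e^{−rT}·N(d₂) = 83.205450 − 48.446902 = 34.758548
[WXY call K=299.7]
σ√T = 0.1309·√0.9342 = 0.126520
d₁ = (ln(S/K) + (r+σ²/2)T) / (σ√T) = (ln(235.04/299.7) + (0.0136+0.1309²/2)·0.9342) / 0.126520 = (-0.243026 + 0.020709) / 0.126520 = -1.757171
d₂ = d₁ − σ√T = -1.757171 − 0.126520 = -1.883691
e^{−rT} = 0.987375
N(d₁) = 0.039444,  N(d₂) = 0.029803
price = S·N(d₁) − K·e^{−rT}·N(d₂) = 9.270997 − 8.819310 = 0.451687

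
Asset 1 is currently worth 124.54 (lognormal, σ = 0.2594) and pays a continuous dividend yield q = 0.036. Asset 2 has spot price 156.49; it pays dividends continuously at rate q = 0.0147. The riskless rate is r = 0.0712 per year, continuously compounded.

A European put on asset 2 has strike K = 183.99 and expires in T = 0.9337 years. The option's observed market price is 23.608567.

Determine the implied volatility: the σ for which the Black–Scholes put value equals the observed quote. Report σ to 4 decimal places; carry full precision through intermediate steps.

sigma = 0.2037

At σ = 0.2037 the Black–Scholes value reproduces the quote:
σ√T = 0.2037·√0.9337 = 0.196832
d₁ = (ln(S/K) + (r−q+σ²/2)T) / (σ√T) = (ln(156.49/183.99) + (0.0712−0.0147+0.2037²/2)·0.9337) / 0.196832 = (-0.161889 + 0.072125) / 0.196832 = -0.456044
d₂ = d₁ − σ√T = -0.456044 − 0.196832 = -0.652876
e^{−rT} = 0.935682
e^{−qT} = 0.986368
N(−d₁) = 0.675821,  N(−d₂) = 0.743082
V = K·e^{−rT}·N(−d₂) − S·e^{−qT}·N(−d₁) = 127.926119 − 104.317552 = 23.608567 (the observed quote) — the price is monotone increasing in volatility, hence this σ is the only solution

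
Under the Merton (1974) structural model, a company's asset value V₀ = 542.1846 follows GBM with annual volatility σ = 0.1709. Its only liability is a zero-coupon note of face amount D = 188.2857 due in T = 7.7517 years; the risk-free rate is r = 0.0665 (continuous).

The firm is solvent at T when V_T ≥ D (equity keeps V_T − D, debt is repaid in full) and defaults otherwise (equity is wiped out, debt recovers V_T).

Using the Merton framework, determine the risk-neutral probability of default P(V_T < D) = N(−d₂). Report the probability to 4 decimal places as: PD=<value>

PD=0.0011

Equity is a call on the firm's assets struck at D = 188.2857:
d₁ = [ln(V₀/D) + (r + σ²/2)T] / (σ√T)
   = [ln(542.1846/188.2857) + (0.0665 + 0.5·0.1709²)·7.7517] / (0.1709·√7.7517)
   = [1.057646 + 0.628689] / 0.475818 = 3.544079
d₂ = d₁ − σ√T = 3.544079 − 0.475818 = 3.068261
risk-neutral PD = N(−d₂) = N(-3.068261) = 0.001077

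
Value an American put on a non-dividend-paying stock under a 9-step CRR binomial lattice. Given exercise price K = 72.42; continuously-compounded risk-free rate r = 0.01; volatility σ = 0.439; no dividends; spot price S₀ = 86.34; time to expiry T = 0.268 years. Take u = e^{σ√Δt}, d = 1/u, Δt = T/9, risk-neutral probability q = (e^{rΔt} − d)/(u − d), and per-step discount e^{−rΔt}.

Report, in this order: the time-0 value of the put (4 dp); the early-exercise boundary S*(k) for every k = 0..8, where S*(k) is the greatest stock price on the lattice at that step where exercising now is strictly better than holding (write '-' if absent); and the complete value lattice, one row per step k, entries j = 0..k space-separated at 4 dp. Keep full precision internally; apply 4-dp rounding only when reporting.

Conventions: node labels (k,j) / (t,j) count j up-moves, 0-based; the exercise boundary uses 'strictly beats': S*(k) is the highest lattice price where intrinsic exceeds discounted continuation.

price = 2.3136
boundary = - - - - - - 54.8040 59.1170 63.7694
tree:
2.3136
3.4770 1.0700
5.1124 1.7289 0.3653
7.3271 2.7453 0.6423 0.0692
10.1900 4.2676 1.1176 0.1339 0.0000
13.6780 6.4633 1.9204 0.2591 0.0000 0.0000
17.6160 9.4717 3.2474 0.5014 0.0000 0.0000 0.0000
21.6143 13.3030 5.3772 0.9701 0.0000 0.0000 0.0000 0.0000
25.3209 17.6160 8.6506 1.8771 0.0000 0.0000 0.0000 0.0000 0.0000
28.7571 21.6143 13.3030 3.6321 0.0000 0.0000 0.0000 0.0000 0.0000 0.0000

Δt=0.02978  u=1.07870  d=0.92704  q=0.48303  discount=0.99970
step 9 (expiry): payoffs max(K−S,0) = 28.7571 21.6143 13.3030 3.6321 0.0000 0.0000 0.0000 0.0000 0.0000 0.0000
step 8: (k=8,j=0): S=47.0991, K−S=25.3209, hold=25.2993 ⇒ V=25.3209 exercise | (k=8,j=1): S=54.8040, K−S=17.6160, hold=17.5944 ⇒ V=17.6160 exercise | (k=8,j=2): S=63.7694, K−S=8.6506, hold=8.6290 ⇒ V=8.6506 exercise | (k=8,j=3): S=74.2014, K−S=0.0000, hold=1.8771 ⇒ V=1.8771 continue | (k=8,j=4): S=86.3400, K−S=0.0000, hold=0.0000 ⇒ V=0.0000 continue | (k=8,j=5): S=100.4643, K−S=0.0000, hold=0.0000 ⇒ V=0.0000 continue | (k=8,j=6): S=116.8993, K−S=0.0000, hold=0.0000 ⇒ V=0.0000 continue | (k=8,j=7): S=136.0228, K−S=0.0000, hold=0.0000 ⇒ V=0.0000 continue | (k=8,j=8): S=158.2747, K−S=0.0000, hold=0.0000 ⇒ V=0.0000 continue  boundary S*=63.7694
step 7: (k=7,j=0): S=50.8057, K−S=21.6143, hold=21.5927 ⇒ V=21.6143 exercise | (k=7,j=1): S=59.1170, K−S=13.3030, hold=13.2814 ⇒ V=13.3030 exercise | (k=7,j=2): S=68.7879, K−S=3.6321, hold=5.3772 ⇒ V=5.3772 continue | (k=7,j=3): S=80.0409, K−S=0.0000, hold=0.9701 ⇒ V=0.9701 continue | (k=7,j=4): S=93.1348, K−S=0.0000, hold=0.0000 ⇒ V=0.0000 continue | (k=7,j=5): S=108.3707, K−S=0.0000, hold=0.0000 ⇒ V=0.0000 continue | (k=7,j=6): S=126.0990, K−S=0.0000, hold=0.0000 ⇒ V=0.0000 continue | (k=7,j=7): S=146.7275, K−S=0.0000, hold=0.0000 ⇒ V=0.0000 continue  boundary S*=59.1170
step 6: (k=6,j=0): S=54.8040, K−S=17.6160, hold=17.5944 ⇒ V=17.6160 exercise | (k=6,j=1): S=63.7694, K−S=8.6506, hold=9.4717 ⇒ V=9.4717 continue | (k=6,j=2): S=74.2014, K−S=0.0000, hold=3.2474 ⇒ V=3.2474 continue | (k=6,j=3): S=86.3400, K−S=0.0000, hold=0.5014 ⇒ V=0.5014 continue | (k=6,j=4): S=100.4643, K−S=0.0000, hold=0.0000 ⇒ V=0.0000 continue | (k=6,j=5): S=116.8993, K−S=0.0000, hold=0.0000 ⇒ V=0.0000 continue | (k=6,j=6): S=136.0228, K−S=0.0000, hold=0.0000 ⇒ V=0.0000 continue  boundary S*=54.8040
step 5: (k=5,j=0): S=59.1170, K−S=13.3030, hold=13.6780 ⇒ V=13.6780 continue | (k=5,j=1): S=68.7879, K−S=3.6321, hold=6.4633 ⇒ V=6.4633 continue | (k=5,j=2): S=80.0409, K−S=0.0000, hold=1.9204 ⇒ V=1.9204 continue | (k=5,j=3): S=93.1348, K−S=0.0000, hold=0.2591 ⇒ V=0.2591 continue | (k=5,j=4): S=108.3707, K−S=0.0000, hold=0.0000 ⇒ V=0.0000 continue | (k=5,j=5): S=126.0990, K−S=0.0000, hold=0.0000 ⇒ V=0.0000 continue  boundary S*=-
step 4: (k=4,j=0): S=63.7694, K−S=8.6506, hold=10.1900 ⇒ V=10.1900 continue | (k=4,j=1): S=74.2014, K−S=0.0000, hold=4.2676 ⇒ V=4.2676 continue | (k=4,j=2): S=86.3400, K−S=0.0000, hold=1.1176 ⇒ V=1.1176 continue | (k=4,j=3): S=100.4643, K−S=0.0000, hold=0.1339 ⇒ V=0.1339 continue | (k=4,j=4): S=116.8993, K−S=0.0000, hold=0.0000 ⇒ V=0.0000 continue  boundary S*=-
step 3: (k=3,j=0): S=68.7879, K−S=3.6321, hold=7.3271 ⇒ V=7.3271 continue | (k=3,j=1): S=80.0409, K−S=0.0000, hold=2.7453 ⇒ V=2.7453 continue | (k=3,j=2): S=93.1348, K−S=0.0000, hold=0.6423 ⇒ V=0.6423 continue | (k=3,j=3): S=108.3707, K−S=0.0000, hold=0.0692 ⇒ V=0.0692 continue  boundary S*=-
step 2: (k=2,j=0): S=74.2014, K−S=0.0000, hold=5.1124 ⇒ V=5.1124 continue | (k=2,j=1): S=86.3400, K−S=0.0000, hold=1.7289 ⇒ V=1.7289 continue | (k=2,j=2): S=100.4643, K−S=0.0000, hold=0.3653 ⇒ V=0.3653 continue  boundary S*=-
step 1: (k=1,j=0): S=80.0409, K−S=0.0000, hold=3.4770 ⇒ V=3.4770 continue | (k=1,j=1): S=93.1348, K−S=0.0000, hold=1.0700 ⇒ V=1.0700 continue  boundary S*=-
step 0: (k=0,j=0): S=86.3400, K−S=0.0000, hold=2.3136 ⇒ V=2.3136 continue  boundary S*=-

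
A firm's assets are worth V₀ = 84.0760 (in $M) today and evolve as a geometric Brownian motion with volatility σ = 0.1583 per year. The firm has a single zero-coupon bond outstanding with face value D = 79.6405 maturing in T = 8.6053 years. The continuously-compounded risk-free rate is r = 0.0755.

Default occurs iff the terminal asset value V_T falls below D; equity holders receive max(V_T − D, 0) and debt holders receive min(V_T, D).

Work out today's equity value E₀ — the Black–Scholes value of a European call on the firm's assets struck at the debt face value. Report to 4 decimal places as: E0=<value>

Equity is a call on the firm's assets struck at D = 79.6405:
d₁ = [ln(V₀/D) + (r + σ²/2)T] / (σ√T)
   = [ln(84.0760/79.6405) + (0.0755 + 0.5·0.1583²)·8.6053] / (0.1583·√8.6053)
   = [0.054198 + 0.757520] / 0.464370 = 1.748000
d₂ = d₁ − σ√T = 1.748000 − 0.464370 = 1.283630
N(d₁) = 0.959768,  N(d₂) = 0.900364,  e^(−rT) = 0.522202
E₀ = V₀·N(d₁) − D·e^(−rT)·N(d₂)
   = 84.0760·0.959768 − 79.6405·0.522202·0.900364 = 43.248692

E0=43.2487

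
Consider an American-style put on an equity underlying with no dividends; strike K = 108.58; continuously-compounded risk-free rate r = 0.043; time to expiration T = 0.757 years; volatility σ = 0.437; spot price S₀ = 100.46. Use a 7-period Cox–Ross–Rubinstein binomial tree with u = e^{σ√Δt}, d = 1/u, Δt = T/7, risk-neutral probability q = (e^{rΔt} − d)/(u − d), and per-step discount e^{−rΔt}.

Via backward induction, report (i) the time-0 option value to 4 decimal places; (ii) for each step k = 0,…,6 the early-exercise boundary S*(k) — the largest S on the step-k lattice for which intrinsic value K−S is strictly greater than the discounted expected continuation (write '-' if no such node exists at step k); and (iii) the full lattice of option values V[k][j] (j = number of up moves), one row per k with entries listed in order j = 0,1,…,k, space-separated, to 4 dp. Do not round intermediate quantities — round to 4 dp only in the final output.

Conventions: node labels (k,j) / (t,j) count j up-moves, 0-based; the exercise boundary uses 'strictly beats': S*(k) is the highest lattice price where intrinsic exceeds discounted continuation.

price = 18.5495
boundary = - - - 65.2768 75.3651 65.2768 75.3651
tree:
18.5495
25.5216 11.1854
33.9071 16.6957 5.3316
43.3032 24.0690 8.8795 1.5444
52.0411 33.2149 14.4062 2.9854 0.0000
59.6094 43.3032 22.5155 5.7713 0.0000 0.0000
66.1645 52.0411 33.2149 11.1567 0.0000 0.0000 0.0000
71.8422 59.6094 43.3032 21.5675 0.0000 0.0000 0.0000 0.0000

Δt=0.10814, u=1.15455, d=0.86614, q=0.48030, disc=e^(-rΔt)=0.99536
k=7 terminal: V=max(K-S,0) → 71.8422 59.6094 43.3032 21.5675 0.0000 0.0000 0.0000 0.0000
k=6: j=0 S=42.4155 intr=66.1645 cont=65.6608 V=66.1645[EX]; j=1 S=56.5389 intr=52.0411 cont=51.5374 V=52.0411[EX]; j=2 S=75.3651 intr=33.2149 cont=32.7112 V=33.2149[EX]; j=3 S=100.4600 intr=8.1200 cont=11.1567 V=11.1567[hold]; j=4 S=133.9110 intr=0.0000 cont=0.0000 V=0.0000[hold]; j=5 S=178.5004 intr=0.0000 cont=0.0000 V=0.0000[hold]; j=6 S=237.9371 intr=0.0000 cont=0.0000 V=0.0000[hold]  S*(6)=75.3651
k=5: j=0 S=48.9706 intr=59.6094 cont=59.1056 V=59.6094[EX]; j=1 S=65.2768 intr=43.3032 cont=42.7995 V=43.3032[EX]; j=2 S=87.0125 intr=21.5675 cont=22.5155 V=22.5155[hold]; j=3 S=115.9858 intr=0.0000 cont=5.7713 V=5.7713[hold]; j=4 S=154.6065 intr=0.0000 cont=0.0000 V=0.0000[hold]; j=5 S=206.0871 intr=0.0000 cont=0.0000 V=0.0000[hold]  S*(5)=65.2768
k=4: j=0 S=56.5389 intr=52.0411 cont=51.5374 V=52.0411[EX]; j=1 S=75.3651 intr=33.2149 cont=33.1644 V=33.2149[EX]; j=2 S=100.4600 intr=8.1200 cont=14.4062 V=14.4062[hold]; j=3 S=133.9110 intr=0.0000 cont=2.9854 V=2.9854[hold]; j=4 S=178.5004 intr=0.0000 cont=0.0000 V=0.0000[hold]  S*(4)=75.3651
k=3: j=0 S=65.2768 intr=43.3032 cont=42.7995 V=43.3032[EX]; j=1 S=87.0125 intr=21.5675 cont=24.0690 V=24.0690[hold]; j=2 S=115.9858 intr=0.0000 cont=8.8795 V=8.8795[hold]; j=3 S=154.6065 intr=0.0000 cont=1.5444 V=1.5444[hold]  S*(3)=65.2768
k=2: j=0 S=75.3651 intr=33.2149 cont=33.9071 V=33.9071[hold]; j=1 S=100.4600 intr=8.1200 cont=16.6957 V=16.6957[hold]; j=2 S=133.9110 intr=0.0000 cont=5.3316 V=5.3316[hold]  S*(2)=-
k=1: j=0 S=87.0125 intr=21.5675 cont=25.5216 V=25.5216[hold]; j=1 S=115.9858 intr=0.0000 cont=11.1854 V=11.1854[hold]  S*(1)=-
k=0: j=0 S=100.4600 intr=8.1200 cont=18.5495 V=18.5495[hold]  S*(0)=-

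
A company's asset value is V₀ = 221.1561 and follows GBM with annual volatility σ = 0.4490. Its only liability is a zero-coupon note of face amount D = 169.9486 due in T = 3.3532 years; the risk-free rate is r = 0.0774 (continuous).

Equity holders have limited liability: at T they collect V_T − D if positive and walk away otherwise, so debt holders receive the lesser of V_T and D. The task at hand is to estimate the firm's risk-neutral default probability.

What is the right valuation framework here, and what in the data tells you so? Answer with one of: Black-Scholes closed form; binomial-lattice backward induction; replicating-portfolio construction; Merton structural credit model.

framework: Merton structural credit model

Key observation: a levered firm with one bullet debt due at 3.3532 years is the canonical structural-credit setup: equity is a call on the firm's assets struck at the face value.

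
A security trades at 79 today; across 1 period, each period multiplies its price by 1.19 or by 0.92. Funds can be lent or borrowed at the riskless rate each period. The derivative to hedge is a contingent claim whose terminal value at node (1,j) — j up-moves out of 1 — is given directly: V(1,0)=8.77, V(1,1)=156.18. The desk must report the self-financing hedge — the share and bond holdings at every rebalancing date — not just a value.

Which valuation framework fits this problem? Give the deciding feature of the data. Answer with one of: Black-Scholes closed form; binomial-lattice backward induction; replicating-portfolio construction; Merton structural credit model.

Key observation: a price alone would not answer the question — the per-node share/bond construction on the spot-79, 1.19/0.92 tree is required, and only the replicating-portfolio method yields it.

framework: replicating-portfolio construction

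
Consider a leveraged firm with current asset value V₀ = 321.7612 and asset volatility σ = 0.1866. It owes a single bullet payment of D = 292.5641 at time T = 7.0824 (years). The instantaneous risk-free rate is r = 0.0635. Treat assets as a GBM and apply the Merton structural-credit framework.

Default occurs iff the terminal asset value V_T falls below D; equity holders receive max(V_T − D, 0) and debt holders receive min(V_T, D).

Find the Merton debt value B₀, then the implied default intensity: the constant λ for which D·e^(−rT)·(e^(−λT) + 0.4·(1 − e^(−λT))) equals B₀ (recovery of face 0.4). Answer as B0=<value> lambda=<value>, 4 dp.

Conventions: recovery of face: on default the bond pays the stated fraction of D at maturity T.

B0=178.3684 lambda=0.0108

Equity is a call on the firm's assets struck at D = 292.5641:
d₁ = [ln(V₀/D) + (r + σ²/2)T] / (σ√T)
   = [ln(321.7612/292.5641) + (0.0635 + 0.5·0.1866²)·7.0824] / (0.1866·√7.0824)
   = [0.095126 + 0.573035] / 0.496594 = 1.345487
d₂ = d₁ − σ√T = 1.345487 − 0.496594 = 0.848892
N(d₁) = 0.910766,  N(d₂) = 0.802029,  e^(−rT) = 0.637799
E₀ = V₀·N(d₁) − D·e^(−rT)·N(d₂)
   = 321.7612·0.910766 − 292.5641·0.637799·0.802029 = 143.392841
B₀ = V₀ − E₀ = 321.7612 − 143.392841 = 178.368359
e^(−λT) = (B₀·e^(rT)/D − 0.4)/(1 − 0.4) = (178.3684·1.567893/292.5641 − 0.4)/0.6 = 0.92650265
λ = −ln(0.92650265)/7.0824 = 0.010779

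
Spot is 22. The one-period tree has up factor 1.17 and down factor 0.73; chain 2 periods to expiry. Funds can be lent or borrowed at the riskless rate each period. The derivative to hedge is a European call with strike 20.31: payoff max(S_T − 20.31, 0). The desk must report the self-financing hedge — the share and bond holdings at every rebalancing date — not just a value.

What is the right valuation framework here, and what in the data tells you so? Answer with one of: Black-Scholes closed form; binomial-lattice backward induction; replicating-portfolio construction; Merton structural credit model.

Key observation: the mandate to exhibit the hedge at every date and state singles out the replicating-portfolio construction on the 2-period tree with factors 1.17 and 0.73 from 22.

framework: replicating-portfolio construction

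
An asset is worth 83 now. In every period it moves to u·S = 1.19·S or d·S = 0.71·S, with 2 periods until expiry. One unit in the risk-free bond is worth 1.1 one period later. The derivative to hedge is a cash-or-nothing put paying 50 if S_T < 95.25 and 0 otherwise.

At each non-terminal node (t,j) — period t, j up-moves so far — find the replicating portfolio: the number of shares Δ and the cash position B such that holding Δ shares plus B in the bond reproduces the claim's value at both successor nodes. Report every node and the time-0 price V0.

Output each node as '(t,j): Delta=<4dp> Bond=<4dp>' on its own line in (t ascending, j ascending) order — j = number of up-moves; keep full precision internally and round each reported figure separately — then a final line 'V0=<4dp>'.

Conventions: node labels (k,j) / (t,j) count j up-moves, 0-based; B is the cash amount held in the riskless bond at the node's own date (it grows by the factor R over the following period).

(0,0): Delta=-0.9270 Bond=90.9844
(1,0): Delta=0.0000 Bond=45.4545
(1,1): Delta=-1.0546 Bond=112.6894
V0=14.0431

The replicating-portfolio and risk-neutral prices coincide; use p* = (1.1−0.71)/(1.19−0.71) = 0.8125 for the latter.
At maturity the claim pays: V(2,0)=50.0000, V(2,1)=50.0000, V(2,2)=0.0000
Node (1,0) S=58.9300: V=(p*·50.0000+(1−p*)·50.0000)/1.1=45.4545; Δ=(50.0000−50.0000)/(70.1267−41.8403)=0.0000; B=V−Δ·S=45.4545
Node (1,1) S=98.7700: V=(p*·0.0000+(1−p*)·50.0000)/1.1=8.5227; Δ=(0.0000−50.0000)/(117.5363−70.1267)=-1.0546; B=V−Δ·S=112.6894
Node (0,0) S=83.0000: V=(p*·8.5227+(1−p*)·45.4545)/1.1=14.0431; Δ=(8.5227−45.4545)/(98.7700−58.9300)=-0.9270; B=V−Δ·S=90.9844
Verification: the root portfolio costs Δ(0,0)·S0 + B(0,0) = 14.0431, matching V0.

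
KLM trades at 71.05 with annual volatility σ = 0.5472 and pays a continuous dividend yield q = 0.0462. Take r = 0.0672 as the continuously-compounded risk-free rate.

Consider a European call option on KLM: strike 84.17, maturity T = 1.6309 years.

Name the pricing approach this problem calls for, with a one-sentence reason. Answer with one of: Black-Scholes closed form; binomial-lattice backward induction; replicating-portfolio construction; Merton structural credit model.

Key observation: a European-exercise option on KLM struck at 84.17 — a GBM underlying with constant parameters — admits an analytic price: the data contain no early exercise, no discrete tree, no debt structure.

framework: Black-Scholes closed form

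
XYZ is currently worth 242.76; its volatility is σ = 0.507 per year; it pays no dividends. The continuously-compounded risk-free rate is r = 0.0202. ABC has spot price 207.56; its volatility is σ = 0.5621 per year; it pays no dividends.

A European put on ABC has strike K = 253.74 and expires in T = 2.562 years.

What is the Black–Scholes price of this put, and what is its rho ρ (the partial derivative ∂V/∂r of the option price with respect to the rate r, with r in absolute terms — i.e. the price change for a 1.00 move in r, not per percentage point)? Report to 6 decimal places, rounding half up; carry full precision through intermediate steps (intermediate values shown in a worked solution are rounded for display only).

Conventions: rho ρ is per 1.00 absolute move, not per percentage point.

price = 95.542740
ρ = -451.196649

σ√T = 0.5621·√2.562 = 0.899711
d₁ = (ln(S/K) + (r+σ²/2)T) / (σ√T) = (ln(207.56/253.74) + (0.0202+0.5621²/2)·2.562) / 0.899711 = (-0.200890 + 0.456493) / 0.899711 = 0.284094
d₂ = d₁ − σ√T = 0.284094 − 0.899711 = -0.615617
e^{−rT} = 0.949564
N(−d₁) = 0.388169,  N(−d₂) = 0.730926
Put price V = K·e^{−rT}·N(−d₂) − S·N(−d₁) = 176.111104 − 80.568364 = 95.542740
ρ = −K·T·e^{−rT}·N(−d₂) = -451.196649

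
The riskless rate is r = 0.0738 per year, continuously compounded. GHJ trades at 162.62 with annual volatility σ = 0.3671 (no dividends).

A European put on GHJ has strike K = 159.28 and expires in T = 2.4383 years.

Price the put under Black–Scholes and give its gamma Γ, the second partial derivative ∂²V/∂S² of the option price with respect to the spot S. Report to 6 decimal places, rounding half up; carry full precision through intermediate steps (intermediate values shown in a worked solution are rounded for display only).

σ√T = 0.3671·√2.4383 = 0.573229
d₁ = (ln(S/K) + (r+σ²/2)T) / (σ√T) = (ln(162.62/159.28) + (0.0738+0.3671²/2)·2.4383) / 0.573229 = (0.020753 + 0.344242) / 0.573229 = 0.636735
d₂ = d₁ − σ√T = 0.636735 − 0.573229 = 0.063506
e^{−rT} = 0.835315
N(−d₁) = 0.262149,  N(−d₂) = 0.474682
Put price V = K·e^{−rT}·N(−d₂) − S·N(−d₁) = 63.155913 − 42.630640 = 20.525273
φ(d₁) = (1/√(2π))·e^{−d₁²/2} = 0.325741
Γ = φ(d₁) / (S·σ·√T) = 0.003494

price = 20.525273
Γ = 0.003494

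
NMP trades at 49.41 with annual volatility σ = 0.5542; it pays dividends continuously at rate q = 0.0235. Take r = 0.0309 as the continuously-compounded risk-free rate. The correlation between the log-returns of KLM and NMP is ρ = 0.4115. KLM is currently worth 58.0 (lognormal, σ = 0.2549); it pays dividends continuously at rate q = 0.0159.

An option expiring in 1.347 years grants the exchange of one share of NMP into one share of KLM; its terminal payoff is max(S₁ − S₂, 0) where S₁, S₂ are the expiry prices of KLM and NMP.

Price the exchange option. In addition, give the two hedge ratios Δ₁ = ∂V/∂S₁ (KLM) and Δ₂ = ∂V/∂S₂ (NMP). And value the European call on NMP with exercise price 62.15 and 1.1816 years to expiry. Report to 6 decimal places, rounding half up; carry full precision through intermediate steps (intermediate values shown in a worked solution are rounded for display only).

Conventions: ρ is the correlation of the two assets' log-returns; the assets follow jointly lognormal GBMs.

σ_eff = √(σ₁² + σ₂² − 2ρσ₁σ₂) = √(0.2549² + 0.5542² − 2·0.4115·0.2549·0.5542) = 0.505816
d₁ = (ln(S₁/S₂) + (q₂ − q₁ + σ_eff²/2)T) / (σ_eff√T) = (ln(58.0/49.41) + (0.0235 − 0.0159 + 0.127925)·1.347) / 0.587052 = 0.584007
d₂ = d₁ − σ_eff√T = 0.584007 − 0.587052 = -0.003045
N(d₁) = 0.720392,  N(d₂) = 0.498785
V = S₁·e^{−q₁T}·N(d₁) − S₂·e^{−q₂T}·N(d₂) = 40.897386 − 23.877069 = 17.020317
Δ₁ = e^{−q₁T}·N(d₁) = 0.705127;  Δ₂ = −e^{−q₂T}·N(d₂) = -0.483244
[vanilla: NMP call K=62.15]
σ√T = 0.5542·√1.1816 = 0.602423
d₁ = (ln(S/K) + (r−q+σ²/2)T) / (σ√T) = (ln(49.41/62.15) + (0.0309−0.0235+0.5542²/2)·1.1816) / 0.602423 = (-0.229398 + 0.190201) / 0.602423 = -0.065066
d₂ = d₁ − σ√T = -0.065066 − 0.602423 = -0.667489
e^{−rT} = 0.964147
e^{−qT} = 0.972614
N(d₁) = 0.474061,  N(d₂) = 0.252230
price = S·e^{−qT}·N(d₁) − K·e^{−rT}·N(d₂) = 22.781879 − 15.114051 = 7.667828

exchange price = 17.020317
Δ1 = 0.705127
Δ2 = -0.483244
price(NMP call K=62.15) = 7.667828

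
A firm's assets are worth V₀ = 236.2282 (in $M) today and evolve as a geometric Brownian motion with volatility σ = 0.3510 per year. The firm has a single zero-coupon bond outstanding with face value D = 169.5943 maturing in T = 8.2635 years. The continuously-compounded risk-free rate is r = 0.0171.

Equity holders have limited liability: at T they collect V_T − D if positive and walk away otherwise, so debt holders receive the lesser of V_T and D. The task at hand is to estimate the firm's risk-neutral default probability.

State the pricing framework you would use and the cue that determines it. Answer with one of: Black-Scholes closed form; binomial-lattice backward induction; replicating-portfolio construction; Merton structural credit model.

framework: Merton structural credit model

Key observation: the asked-for credit quantity lives on the firm's capital structure — asset value, asset volatility, debt face 169.5943 — which is the structural model's domain.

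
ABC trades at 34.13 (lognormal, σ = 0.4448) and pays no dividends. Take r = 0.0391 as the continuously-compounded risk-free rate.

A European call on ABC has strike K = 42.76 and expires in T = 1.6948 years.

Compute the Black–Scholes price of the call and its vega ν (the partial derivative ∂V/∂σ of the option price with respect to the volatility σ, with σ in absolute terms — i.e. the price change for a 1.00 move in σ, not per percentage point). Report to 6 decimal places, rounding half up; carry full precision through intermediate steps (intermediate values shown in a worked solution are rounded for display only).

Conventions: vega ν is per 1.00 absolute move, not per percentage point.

price = 5.809738
ν = 17.723881

σ√T = 0.4448·√1.6948 = 0.579061
d₁ = (ln(S/K) + (r+σ²/2)T) / (σ√T) = (ln(34.13/42.76) + (0.0391+0.4448²/2)·1.6948) / 0.579061 = (-0.225426 + 0.233922) / 0.579061 = 0.014672
d₂ = d₁ − σ√T = 0.014672 − 0.579061 = -0.564389
e^{−rT} = 0.935881
N(d₁) = 0.505853,  N(d₂) = 0.286245
Call price V = S·N(d₁) − K·e^{−rT}·N(d₂) = 17.264764 − 11.455026 = 5.809738
φ(d₁) = (1/√(2π))·e^{−d₁²/2} = 0.398899
ν = S·φ(d₁)·√T = 17.723881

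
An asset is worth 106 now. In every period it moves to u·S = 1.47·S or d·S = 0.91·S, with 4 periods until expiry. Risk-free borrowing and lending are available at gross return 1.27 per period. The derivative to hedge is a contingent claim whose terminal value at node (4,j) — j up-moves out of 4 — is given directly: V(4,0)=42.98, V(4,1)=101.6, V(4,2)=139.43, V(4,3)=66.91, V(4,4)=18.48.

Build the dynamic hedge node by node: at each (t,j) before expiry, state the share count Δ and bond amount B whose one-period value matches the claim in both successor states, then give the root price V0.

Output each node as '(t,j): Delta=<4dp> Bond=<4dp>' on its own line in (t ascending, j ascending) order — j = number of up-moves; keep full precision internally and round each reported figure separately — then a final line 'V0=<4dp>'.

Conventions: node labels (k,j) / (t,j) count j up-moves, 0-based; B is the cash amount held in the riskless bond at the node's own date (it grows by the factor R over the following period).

Risk-neutral probability p* = (R−d)/(u−d) = (1.27−0.91)/(1.47−0.91) = 0.6429.
Payoffs at expiry: V(4,0)=42.9800, V(4,1)=101.6000, V(4,2)=139.4300, V(4,3)=66.9100, V(4,4)=18.4800
  t=3,j=0: stock 79.8785 → up 117.4214 (V=101.6000), down 72.6895 (V=42.9800). Price 63.5152; hedge Δ=1.3105, bond B=-41.1634.
  t=3,j=1: stock 129.0345 → up 189.6808 (V=139.4300), down 117.4214 (V=101.6000). Price 99.1490; hedge Δ=0.5235, bond B=31.5955.
  t=3,j=2: stock 208.4404 → up 306.4074 (V=66.9100), down 189.6808 (V=139.4300). Price 73.0787; hedge Δ=-0.6213, bond B=202.5787.
  t=3,j=3: stock 336.7114 → up 494.9658 (V=18.4800), down 306.4074 (V=66.9100). Price 28.1704; hedge Δ=-0.2568, bond B=114.6526.
  t=2,j=0: stock 87.7786 → up 129.0345 (V=99.1490), down 79.8785 (V=63.5152). Price 68.0493; hedge Δ=0.7249, bond B=4.4175.
  t=2,j=1: stock 141.7962 → up 208.4404 (V=73.0787), down 129.0345 (V=99.1490). Price 64.8737; hedge Δ=-0.3283, bond B=111.4278.
  t=2,j=2: stock 229.0554 → up 336.7114 (V=28.1704), down 208.4404 (V=73.0787). Price 34.8103; hedge Δ=-0.3501, bond B=115.0038.
  t=1,j=0: stock 96.4600 → up 141.7962 (V=64.8737), down 87.7786 (V=68.0493). Price 51.9747; hedge Δ=-0.0588, bond B=57.6455.
  t=1,j=1: stock 155.8200 → up 229.0554 (V=34.8103), down 141.7962 (V=64.8737). Price 35.8640; hedge Δ=-0.3445, bond B=89.5485.
  t=0,j=0: stock 106.0000 → up 155.8200 (V=35.8640), down 96.4600 (V=51.9747). Price 32.7699; hedge Δ=-0.2714, bond B=61.5390.
As a check, the time-0 holding Δ(0,0)·S0 + B(0,0) comes to 32.7699 — exactly V0.

(0,0): Delta=-0.2714 Bond=61.5390
(1,0): Delta=-0.0588 Bond=57.6455
(1,1): Delta=-0.3445 Bond=89.5485
(2,0): Delta=0.7249 Bond=4.4175
(2,1): Delta=-0.3283 Bond=111.4278
(2,2): Delta=-0.3501 Bond=115.0038
(3,0): Delta=1.3105 Bond=-41.1634
(3,1): Delta=0.5235 Bond=31.5955
(3,2): Delta=-0.6213 Bond=202.5787
(3,3): Delta=-0.2568 Bond=114.6526
V0=32.7699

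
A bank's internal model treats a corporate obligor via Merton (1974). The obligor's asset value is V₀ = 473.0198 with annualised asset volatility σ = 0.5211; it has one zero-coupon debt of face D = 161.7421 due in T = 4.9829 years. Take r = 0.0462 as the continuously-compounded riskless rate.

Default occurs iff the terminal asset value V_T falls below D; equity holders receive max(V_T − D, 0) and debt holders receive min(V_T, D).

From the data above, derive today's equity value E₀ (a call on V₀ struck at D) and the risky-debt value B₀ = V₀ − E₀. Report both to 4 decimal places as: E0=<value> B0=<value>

With assets at 473.0198 and a single debt payment of 161.7421 at 4.9829 years:
d₁ = [ln(V₀/D) + (r + σ²/2)T] / (σ√T)
   = [ln(473.0198/161.7421) + (0.0462 + 0.5·0.5211²)·4.9829] / (0.5211·√4.9829)
   = [1.073134 + 0.906751] / 1.163221 = 1.702072
d₂ = d₁ − σ√T = 1.702072 − 1.163221 = 0.538851
N(d₁) = 0.955629,  N(d₂) = 0.705005,  e^(−rT) = 0.794367
E₀ = V₀·N(d₁) − D·e^(−rT)·N(d₂)
   = 473.0198·0.955629 − 161.7421·0.794367·0.705005 = 361.450597
B₀ = V₀ − E₀ = 473.0198 − 361.450597 = 111.569203

E0=361.4506 B0=111.5692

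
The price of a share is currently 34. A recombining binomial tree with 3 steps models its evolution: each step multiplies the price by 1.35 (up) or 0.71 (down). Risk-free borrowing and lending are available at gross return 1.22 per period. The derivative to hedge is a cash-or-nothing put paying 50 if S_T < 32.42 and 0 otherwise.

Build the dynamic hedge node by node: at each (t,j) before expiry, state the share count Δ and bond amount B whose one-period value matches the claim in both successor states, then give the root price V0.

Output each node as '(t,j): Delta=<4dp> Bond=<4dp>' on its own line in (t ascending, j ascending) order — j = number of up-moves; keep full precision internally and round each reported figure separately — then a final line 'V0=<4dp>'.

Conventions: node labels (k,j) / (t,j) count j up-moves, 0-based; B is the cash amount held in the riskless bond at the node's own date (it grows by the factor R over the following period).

Arbitrage-free pricing uses the up-move probability p* = (R−d)/(u−d) = 0.7969, discounting each step at R = 1.22.
Expiry values: V(3,0)=50.0000, V(3,1)=50.0000, V(3,2)=0.0000, V(3,3)=0.0000
  t=2,j=0: stock 17.1394 → up 23.1382 (V=50.0000), down 12.1690 (V=50.0000). Price 40.9836; hedge Δ=0.0000, bond B=40.9836.
  t=2,j=1: stock 32.5890 → up 43.9952 (V=0.0000), down 23.1382 (V=50.0000). Price 8.3248; hedge Δ=-2.3973, bond B=86.4498.
  t=2,j=2: stock 61.9650 → up 83.6528 (V=0.0000), down 43.9952 (V=0.0000). Price 0.0000; hedge Δ=0.0000, bond B=0.0000.
  t=1,j=0: stock 24.1400 → up 32.5890 (V=8.3248), down 17.1394 (V=40.9836). Price 12.2612; hedge Δ=-2.1139, bond B=63.2906.
  t=1,j=1: stock 45.9000 → up 61.9650 (V=0.0000), down 32.5890 (V=8.3248). Price 1.3860; hedge Δ=-0.2834, bond B=14.3935.
  t=0,j=0: stock 34.0000 → up 45.9000 (V=1.3860), down 24.1400 (V=12.2612). Price 2.9468; hedge Δ=-0.4998, bond B=19.9391.
Verification: the root portfolio costs Δ(0,0)·S0 + B(0,0) = 2.9468, matching V0.

(0,0): Delta=-0.4998 Bond=19.9391
(1,0): Delta=-2.1139 Bond=63.2906
(1,1): Delta=-0.2834 Bond=14.3935
(2,0): Delta=0.0000 Bond=40.9836
(2,1): Delta=-2.3973 Bond=86.4498
(2,2): Delta=0.0000 Bond=0.0000
V0=2.9468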